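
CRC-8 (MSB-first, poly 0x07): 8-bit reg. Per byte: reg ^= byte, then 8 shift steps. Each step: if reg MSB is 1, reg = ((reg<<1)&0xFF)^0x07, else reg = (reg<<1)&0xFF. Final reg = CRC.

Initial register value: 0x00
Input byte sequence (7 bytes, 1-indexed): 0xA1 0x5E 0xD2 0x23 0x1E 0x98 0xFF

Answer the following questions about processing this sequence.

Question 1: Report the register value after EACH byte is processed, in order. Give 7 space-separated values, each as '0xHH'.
0x6E 0x90 0xC9 0x98 0x9B 0x09 0xCC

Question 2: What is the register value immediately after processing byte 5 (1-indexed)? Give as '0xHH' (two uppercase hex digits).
After byte 1 (0xA1): reg=0x6E
After byte 2 (0x5E): reg=0x90
After byte 3 (0xD2): reg=0xC9
After byte 4 (0x23): reg=0x98
After byte 5 (0x1E): reg=0x9B

Answer: 0x9B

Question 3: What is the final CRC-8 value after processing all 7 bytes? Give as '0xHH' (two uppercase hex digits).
After byte 1 (0xA1): reg=0x6E
After byte 2 (0x5E): reg=0x90
After byte 3 (0xD2): reg=0xC9
After byte 4 (0x23): reg=0x98
After byte 5 (0x1E): reg=0x9B
After byte 6 (0x98): reg=0x09
After byte 7 (0xFF): reg=0xCC

Answer: 0xCC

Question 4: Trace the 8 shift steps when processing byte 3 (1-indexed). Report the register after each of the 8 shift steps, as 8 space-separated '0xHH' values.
After byte 1 (0xA1): reg=0x6E
After byte 2 (0x5E): reg=0x90
Register before byte 3: 0x90
After XOR with byte 0xD2: 0x42

Answer: 0x84 0x0F 0x1E 0x3C 0x78 0xF0 0xE7 0xC9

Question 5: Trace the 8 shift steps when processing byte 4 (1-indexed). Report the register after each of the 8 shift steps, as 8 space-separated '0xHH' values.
After byte 1 (0xA1): reg=0x6E
After byte 2 (0x5E): reg=0x90
After byte 3 (0xD2): reg=0xC9
Register before byte 4: 0xC9
After XOR with byte 0x23: 0xEA

Answer: 0xD3 0xA1 0x45 0x8A 0x13 0x26 0x4C 0x98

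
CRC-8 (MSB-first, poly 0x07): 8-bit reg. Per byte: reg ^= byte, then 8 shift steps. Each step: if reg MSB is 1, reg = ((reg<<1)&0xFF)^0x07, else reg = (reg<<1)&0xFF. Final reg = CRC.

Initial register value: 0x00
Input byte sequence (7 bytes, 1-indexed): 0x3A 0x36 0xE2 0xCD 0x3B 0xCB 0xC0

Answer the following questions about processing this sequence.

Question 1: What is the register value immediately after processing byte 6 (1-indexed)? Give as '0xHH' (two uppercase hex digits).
Answer: 0xE0

Derivation:
After byte 1 (0x3A): reg=0xA6
After byte 2 (0x36): reg=0xF9
After byte 3 (0xE2): reg=0x41
After byte 4 (0xCD): reg=0xAD
After byte 5 (0x3B): reg=0xEB
After byte 6 (0xCB): reg=0xE0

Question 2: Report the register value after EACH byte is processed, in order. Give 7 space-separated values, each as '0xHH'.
0xA6 0xF9 0x41 0xAD 0xEB 0xE0 0xE0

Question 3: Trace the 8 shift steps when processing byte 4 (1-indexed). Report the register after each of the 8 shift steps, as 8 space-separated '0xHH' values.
Answer: 0x1F 0x3E 0x7C 0xF8 0xF7 0xE9 0xD5 0xAD

Derivation:
After byte 1 (0x3A): reg=0xA6
After byte 2 (0x36): reg=0xF9
After byte 3 (0xE2): reg=0x41
Register before byte 4: 0x41
After XOR with byte 0xCD: 0x8C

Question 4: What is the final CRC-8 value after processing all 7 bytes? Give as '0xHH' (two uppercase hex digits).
After byte 1 (0x3A): reg=0xA6
After byte 2 (0x36): reg=0xF9
After byte 3 (0xE2): reg=0x41
After byte 4 (0xCD): reg=0xAD
After byte 5 (0x3B): reg=0xEB
After byte 6 (0xCB): reg=0xE0
After byte 7 (0xC0): reg=0xE0

Answer: 0xE0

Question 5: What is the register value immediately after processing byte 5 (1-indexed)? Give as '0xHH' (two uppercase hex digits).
Answer: 0xEB

Derivation:
After byte 1 (0x3A): reg=0xA6
After byte 2 (0x36): reg=0xF9
After byte 3 (0xE2): reg=0x41
After byte 4 (0xCD): reg=0xAD
After byte 5 (0x3B): reg=0xEB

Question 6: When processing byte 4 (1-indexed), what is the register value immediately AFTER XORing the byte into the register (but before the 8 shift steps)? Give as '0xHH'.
Answer: 0x8C

Derivation:
Register before byte 4: 0x41
Byte 4: 0xCD
0x41 XOR 0xCD = 0x8C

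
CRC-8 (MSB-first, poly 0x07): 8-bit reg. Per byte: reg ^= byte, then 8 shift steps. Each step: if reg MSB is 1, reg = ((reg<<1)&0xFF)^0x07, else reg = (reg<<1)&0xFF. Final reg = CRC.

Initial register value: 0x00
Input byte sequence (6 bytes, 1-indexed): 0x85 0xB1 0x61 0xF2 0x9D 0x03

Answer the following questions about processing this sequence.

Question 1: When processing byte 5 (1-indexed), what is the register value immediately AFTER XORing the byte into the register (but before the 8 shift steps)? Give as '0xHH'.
Answer: 0x53

Derivation:
Register before byte 5: 0xCE
Byte 5: 0x9D
0xCE XOR 0x9D = 0x53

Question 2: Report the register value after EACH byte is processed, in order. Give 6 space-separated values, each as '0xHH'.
0x92 0xE9 0xB1 0xCE 0xBE 0x3A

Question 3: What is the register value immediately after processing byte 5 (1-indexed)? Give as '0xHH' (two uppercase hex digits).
Answer: 0xBE

Derivation:
After byte 1 (0x85): reg=0x92
After byte 2 (0xB1): reg=0xE9
After byte 3 (0x61): reg=0xB1
After byte 4 (0xF2): reg=0xCE
After byte 5 (0x9D): reg=0xBE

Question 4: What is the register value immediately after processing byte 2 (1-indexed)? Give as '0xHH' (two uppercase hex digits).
Answer: 0xE9

Derivation:
After byte 1 (0x85): reg=0x92
After byte 2 (0xB1): reg=0xE9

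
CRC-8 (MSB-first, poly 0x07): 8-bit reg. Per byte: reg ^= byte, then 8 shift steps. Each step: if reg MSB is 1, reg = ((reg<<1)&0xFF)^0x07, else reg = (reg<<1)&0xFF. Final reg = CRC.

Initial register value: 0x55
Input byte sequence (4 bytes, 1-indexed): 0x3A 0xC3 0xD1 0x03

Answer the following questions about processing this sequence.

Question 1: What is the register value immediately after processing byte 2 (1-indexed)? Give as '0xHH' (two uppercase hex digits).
After byte 1 (0x3A): reg=0x0A
After byte 2 (0xC3): reg=0x71

Answer: 0x71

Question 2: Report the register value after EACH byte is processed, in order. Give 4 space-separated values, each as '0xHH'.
0x0A 0x71 0x69 0x11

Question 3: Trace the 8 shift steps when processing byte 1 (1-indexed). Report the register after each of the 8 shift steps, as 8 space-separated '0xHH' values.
Register before byte 1: 0x55
After XOR with byte 0x3A: 0x6F

Answer: 0xDE 0xBB 0x71 0xE2 0xC3 0x81 0x05 0x0A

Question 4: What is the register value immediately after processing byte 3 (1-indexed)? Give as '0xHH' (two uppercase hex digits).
Answer: 0x69

Derivation:
After byte 1 (0x3A): reg=0x0A
After byte 2 (0xC3): reg=0x71
After byte 3 (0xD1): reg=0x69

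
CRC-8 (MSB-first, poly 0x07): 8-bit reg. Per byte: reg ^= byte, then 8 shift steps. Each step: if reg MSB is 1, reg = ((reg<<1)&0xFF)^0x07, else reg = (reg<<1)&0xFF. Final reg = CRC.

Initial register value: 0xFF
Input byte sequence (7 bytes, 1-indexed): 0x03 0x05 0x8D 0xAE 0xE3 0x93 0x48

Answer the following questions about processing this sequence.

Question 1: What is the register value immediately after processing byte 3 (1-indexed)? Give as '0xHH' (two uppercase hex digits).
After byte 1 (0x03): reg=0xFA
After byte 2 (0x05): reg=0xF3
After byte 3 (0x8D): reg=0x7D

Answer: 0x7D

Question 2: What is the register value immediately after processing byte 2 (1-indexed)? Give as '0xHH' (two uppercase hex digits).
After byte 1 (0x03): reg=0xFA
After byte 2 (0x05): reg=0xF3

Answer: 0xF3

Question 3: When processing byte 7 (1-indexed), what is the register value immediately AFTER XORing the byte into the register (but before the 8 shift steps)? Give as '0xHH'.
Register before byte 7: 0x1E
Byte 7: 0x48
0x1E XOR 0x48 = 0x56

Answer: 0x56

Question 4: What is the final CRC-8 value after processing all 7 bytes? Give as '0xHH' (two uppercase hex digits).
Answer: 0xA5

Derivation:
After byte 1 (0x03): reg=0xFA
After byte 2 (0x05): reg=0xF3
After byte 3 (0x8D): reg=0x7D
After byte 4 (0xAE): reg=0x37
After byte 5 (0xE3): reg=0x22
After byte 6 (0x93): reg=0x1E
After byte 7 (0x48): reg=0xA5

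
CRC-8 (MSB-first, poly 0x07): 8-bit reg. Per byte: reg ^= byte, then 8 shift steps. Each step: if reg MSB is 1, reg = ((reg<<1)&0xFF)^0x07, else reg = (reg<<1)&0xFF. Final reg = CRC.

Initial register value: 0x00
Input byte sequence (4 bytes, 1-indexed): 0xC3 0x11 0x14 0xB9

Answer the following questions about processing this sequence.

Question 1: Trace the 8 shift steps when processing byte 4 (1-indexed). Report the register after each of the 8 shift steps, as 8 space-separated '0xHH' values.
After byte 1 (0xC3): reg=0x47
After byte 2 (0x11): reg=0xA5
After byte 3 (0x14): reg=0x1E
Register before byte 4: 0x1E
After XOR with byte 0xB9: 0xA7

Answer: 0x49 0x92 0x23 0x46 0x8C 0x1F 0x3E 0x7C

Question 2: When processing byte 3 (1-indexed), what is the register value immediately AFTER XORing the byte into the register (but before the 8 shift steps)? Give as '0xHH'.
Answer: 0xB1

Derivation:
Register before byte 3: 0xA5
Byte 3: 0x14
0xA5 XOR 0x14 = 0xB1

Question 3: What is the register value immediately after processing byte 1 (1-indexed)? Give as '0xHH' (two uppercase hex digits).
Answer: 0x47

Derivation:
After byte 1 (0xC3): reg=0x47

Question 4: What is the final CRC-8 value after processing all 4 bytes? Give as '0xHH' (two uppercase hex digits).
After byte 1 (0xC3): reg=0x47
After byte 2 (0x11): reg=0xA5
After byte 3 (0x14): reg=0x1E
After byte 4 (0xB9): reg=0x7C

Answer: 0x7C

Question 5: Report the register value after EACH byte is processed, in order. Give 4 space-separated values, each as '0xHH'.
0x47 0xA5 0x1E 0x7C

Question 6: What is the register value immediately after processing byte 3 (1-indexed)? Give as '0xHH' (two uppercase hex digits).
Answer: 0x1E

Derivation:
After byte 1 (0xC3): reg=0x47
After byte 2 (0x11): reg=0xA5
After byte 3 (0x14): reg=0x1E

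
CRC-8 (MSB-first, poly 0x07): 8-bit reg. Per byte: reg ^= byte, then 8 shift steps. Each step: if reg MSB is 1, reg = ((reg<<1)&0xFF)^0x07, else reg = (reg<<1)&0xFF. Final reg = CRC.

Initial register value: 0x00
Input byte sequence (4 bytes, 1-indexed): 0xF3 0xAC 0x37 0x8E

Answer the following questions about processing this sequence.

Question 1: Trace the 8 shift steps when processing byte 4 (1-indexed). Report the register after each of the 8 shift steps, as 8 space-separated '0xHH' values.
After byte 1 (0xF3): reg=0xD7
After byte 2 (0xAC): reg=0x66
After byte 3 (0x37): reg=0xB0
Register before byte 4: 0xB0
After XOR with byte 0x8E: 0x3E

Answer: 0x7C 0xF8 0xF7 0xE9 0xD5 0xAD 0x5D 0xBA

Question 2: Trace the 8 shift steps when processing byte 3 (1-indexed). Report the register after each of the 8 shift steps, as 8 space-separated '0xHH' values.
After byte 1 (0xF3): reg=0xD7
After byte 2 (0xAC): reg=0x66
Register before byte 3: 0x66
After XOR with byte 0x37: 0x51

Answer: 0xA2 0x43 0x86 0x0B 0x16 0x2C 0x58 0xB0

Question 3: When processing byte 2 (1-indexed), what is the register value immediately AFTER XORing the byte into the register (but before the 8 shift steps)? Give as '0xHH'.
Register before byte 2: 0xD7
Byte 2: 0xAC
0xD7 XOR 0xAC = 0x7B

Answer: 0x7B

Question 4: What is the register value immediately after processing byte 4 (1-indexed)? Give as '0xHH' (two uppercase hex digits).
Answer: 0xBA

Derivation:
After byte 1 (0xF3): reg=0xD7
After byte 2 (0xAC): reg=0x66
After byte 3 (0x37): reg=0xB0
After byte 4 (0x8E): reg=0xBA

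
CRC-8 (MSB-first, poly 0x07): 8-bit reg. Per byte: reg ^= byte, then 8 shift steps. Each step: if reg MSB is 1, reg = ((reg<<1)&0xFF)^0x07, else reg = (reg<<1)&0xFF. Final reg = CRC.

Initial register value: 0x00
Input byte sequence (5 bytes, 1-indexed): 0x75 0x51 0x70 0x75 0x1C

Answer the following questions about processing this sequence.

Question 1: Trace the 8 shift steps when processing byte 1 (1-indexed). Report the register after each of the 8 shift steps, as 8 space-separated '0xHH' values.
Register before byte 1: 0x00
After XOR with byte 0x75: 0x75

Answer: 0xEA 0xD3 0xA1 0x45 0x8A 0x13 0x26 0x4C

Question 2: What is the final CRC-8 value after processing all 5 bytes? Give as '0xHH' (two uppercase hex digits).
After byte 1 (0x75): reg=0x4C
After byte 2 (0x51): reg=0x53
After byte 3 (0x70): reg=0xE9
After byte 4 (0x75): reg=0xDD
After byte 5 (0x1C): reg=0x49

Answer: 0x49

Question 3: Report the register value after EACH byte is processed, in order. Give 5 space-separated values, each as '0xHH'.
0x4C 0x53 0xE9 0xDD 0x49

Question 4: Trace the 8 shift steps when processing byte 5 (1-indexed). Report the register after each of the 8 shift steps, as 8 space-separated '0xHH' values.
Answer: 0x85 0x0D 0x1A 0x34 0x68 0xD0 0xA7 0x49

Derivation:
After byte 1 (0x75): reg=0x4C
After byte 2 (0x51): reg=0x53
After byte 3 (0x70): reg=0xE9
After byte 4 (0x75): reg=0xDD
Register before byte 5: 0xDD
After XOR with byte 0x1C: 0xC1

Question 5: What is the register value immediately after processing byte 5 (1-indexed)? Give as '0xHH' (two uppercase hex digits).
After byte 1 (0x75): reg=0x4C
After byte 2 (0x51): reg=0x53
After byte 3 (0x70): reg=0xE9
After byte 4 (0x75): reg=0xDD
After byte 5 (0x1C): reg=0x49

Answer: 0x49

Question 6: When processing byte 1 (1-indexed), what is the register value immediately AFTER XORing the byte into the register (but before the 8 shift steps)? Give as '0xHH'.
Answer: 0x75

Derivation:
Register before byte 1: 0x00
Byte 1: 0x75
0x00 XOR 0x75 = 0x75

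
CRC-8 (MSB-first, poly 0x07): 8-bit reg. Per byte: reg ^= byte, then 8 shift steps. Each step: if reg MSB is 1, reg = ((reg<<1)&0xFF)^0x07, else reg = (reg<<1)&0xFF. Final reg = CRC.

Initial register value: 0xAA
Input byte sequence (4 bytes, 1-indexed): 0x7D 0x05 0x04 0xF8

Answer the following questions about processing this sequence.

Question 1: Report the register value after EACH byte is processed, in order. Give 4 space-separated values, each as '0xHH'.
0x2B 0xCA 0x64 0xDD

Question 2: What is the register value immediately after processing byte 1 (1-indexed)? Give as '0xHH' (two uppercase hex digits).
Answer: 0x2B

Derivation:
After byte 1 (0x7D): reg=0x2B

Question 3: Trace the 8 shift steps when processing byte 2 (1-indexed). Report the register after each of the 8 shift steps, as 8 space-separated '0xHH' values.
Answer: 0x5C 0xB8 0x77 0xEE 0xDB 0xB1 0x65 0xCA

Derivation:
After byte 1 (0x7D): reg=0x2B
Register before byte 2: 0x2B
After XOR with byte 0x05: 0x2E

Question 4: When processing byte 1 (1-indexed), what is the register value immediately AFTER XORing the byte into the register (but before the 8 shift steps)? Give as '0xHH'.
Answer: 0xD7

Derivation:
Register before byte 1: 0xAA
Byte 1: 0x7D
0xAA XOR 0x7D = 0xD7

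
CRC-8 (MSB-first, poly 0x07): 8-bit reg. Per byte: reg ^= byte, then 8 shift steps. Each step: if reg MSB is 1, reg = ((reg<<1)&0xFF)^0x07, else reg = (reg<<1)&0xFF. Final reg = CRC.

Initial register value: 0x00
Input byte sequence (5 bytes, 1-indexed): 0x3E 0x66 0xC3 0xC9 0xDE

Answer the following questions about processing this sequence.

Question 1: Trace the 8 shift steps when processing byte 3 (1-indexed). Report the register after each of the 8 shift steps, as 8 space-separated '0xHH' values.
Answer: 0xB5 0x6D 0xDA 0xB3 0x61 0xC2 0x83 0x01

Derivation:
After byte 1 (0x3E): reg=0xBA
After byte 2 (0x66): reg=0x1A
Register before byte 3: 0x1A
After XOR with byte 0xC3: 0xD9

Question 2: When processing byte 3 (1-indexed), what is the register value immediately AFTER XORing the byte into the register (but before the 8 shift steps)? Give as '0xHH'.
Register before byte 3: 0x1A
Byte 3: 0xC3
0x1A XOR 0xC3 = 0xD9

Answer: 0xD9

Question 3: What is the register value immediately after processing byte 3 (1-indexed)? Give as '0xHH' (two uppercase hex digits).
After byte 1 (0x3E): reg=0xBA
After byte 2 (0x66): reg=0x1A
After byte 3 (0xC3): reg=0x01

Answer: 0x01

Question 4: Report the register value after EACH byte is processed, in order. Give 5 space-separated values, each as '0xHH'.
0xBA 0x1A 0x01 0x76 0x51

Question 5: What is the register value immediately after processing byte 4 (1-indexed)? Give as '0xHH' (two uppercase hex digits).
After byte 1 (0x3E): reg=0xBA
After byte 2 (0x66): reg=0x1A
After byte 3 (0xC3): reg=0x01
After byte 4 (0xC9): reg=0x76

Answer: 0x76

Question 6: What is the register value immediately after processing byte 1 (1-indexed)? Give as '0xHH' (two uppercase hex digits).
After byte 1 (0x3E): reg=0xBA

Answer: 0xBA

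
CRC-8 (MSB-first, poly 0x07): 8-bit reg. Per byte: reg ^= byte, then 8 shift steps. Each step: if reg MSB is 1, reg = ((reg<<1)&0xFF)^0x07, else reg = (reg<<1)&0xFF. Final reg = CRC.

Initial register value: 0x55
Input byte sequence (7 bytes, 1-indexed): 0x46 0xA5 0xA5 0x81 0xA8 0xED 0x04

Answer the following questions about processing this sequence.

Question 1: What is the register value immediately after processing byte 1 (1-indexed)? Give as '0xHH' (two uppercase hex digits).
After byte 1 (0x46): reg=0x79

Answer: 0x79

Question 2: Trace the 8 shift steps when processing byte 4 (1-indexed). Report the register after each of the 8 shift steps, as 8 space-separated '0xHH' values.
After byte 1 (0x46): reg=0x79
After byte 2 (0xA5): reg=0x1A
After byte 3 (0xA5): reg=0x34
Register before byte 4: 0x34
After XOR with byte 0x81: 0xB5

Answer: 0x6D 0xDA 0xB3 0x61 0xC2 0x83 0x01 0x02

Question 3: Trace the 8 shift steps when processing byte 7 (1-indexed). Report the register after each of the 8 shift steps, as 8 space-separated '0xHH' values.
After byte 1 (0x46): reg=0x79
After byte 2 (0xA5): reg=0x1A
After byte 3 (0xA5): reg=0x34
After byte 4 (0x81): reg=0x02
After byte 5 (0xA8): reg=0x5F
After byte 6 (0xED): reg=0x17
Register before byte 7: 0x17
After XOR with byte 0x04: 0x13

Answer: 0x26 0x4C 0x98 0x37 0x6E 0xDC 0xBF 0x79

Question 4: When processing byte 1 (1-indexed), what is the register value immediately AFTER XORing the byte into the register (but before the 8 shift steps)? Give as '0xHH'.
Register before byte 1: 0x55
Byte 1: 0x46
0x55 XOR 0x46 = 0x13

Answer: 0x13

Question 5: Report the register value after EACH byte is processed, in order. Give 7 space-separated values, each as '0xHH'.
0x79 0x1A 0x34 0x02 0x5F 0x17 0x79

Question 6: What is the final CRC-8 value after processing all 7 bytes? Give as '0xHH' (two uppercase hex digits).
After byte 1 (0x46): reg=0x79
After byte 2 (0xA5): reg=0x1A
After byte 3 (0xA5): reg=0x34
After byte 4 (0x81): reg=0x02
After byte 5 (0xA8): reg=0x5F
After byte 6 (0xED): reg=0x17
After byte 7 (0x04): reg=0x79

Answer: 0x79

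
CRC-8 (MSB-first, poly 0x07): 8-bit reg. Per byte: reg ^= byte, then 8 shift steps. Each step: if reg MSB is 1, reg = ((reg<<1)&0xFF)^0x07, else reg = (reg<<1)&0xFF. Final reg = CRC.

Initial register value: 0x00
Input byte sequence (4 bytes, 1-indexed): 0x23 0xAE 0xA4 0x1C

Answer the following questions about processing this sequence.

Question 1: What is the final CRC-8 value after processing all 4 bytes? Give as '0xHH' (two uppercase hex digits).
Answer: 0x88

Derivation:
After byte 1 (0x23): reg=0xE9
After byte 2 (0xAE): reg=0xD2
After byte 3 (0xA4): reg=0x45
After byte 4 (0x1C): reg=0x88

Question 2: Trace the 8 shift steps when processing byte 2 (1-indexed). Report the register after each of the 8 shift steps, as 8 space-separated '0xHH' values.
After byte 1 (0x23): reg=0xE9
Register before byte 2: 0xE9
After XOR with byte 0xAE: 0x47

Answer: 0x8E 0x1B 0x36 0x6C 0xD8 0xB7 0x69 0xD2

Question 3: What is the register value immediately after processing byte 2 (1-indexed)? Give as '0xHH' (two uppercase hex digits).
After byte 1 (0x23): reg=0xE9
After byte 2 (0xAE): reg=0xD2

Answer: 0xD2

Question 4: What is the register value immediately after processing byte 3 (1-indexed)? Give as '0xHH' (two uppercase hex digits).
Answer: 0x45

Derivation:
After byte 1 (0x23): reg=0xE9
After byte 2 (0xAE): reg=0xD2
After byte 3 (0xA4): reg=0x45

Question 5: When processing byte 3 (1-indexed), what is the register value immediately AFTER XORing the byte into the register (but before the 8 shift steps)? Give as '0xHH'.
Register before byte 3: 0xD2
Byte 3: 0xA4
0xD2 XOR 0xA4 = 0x76

Answer: 0x76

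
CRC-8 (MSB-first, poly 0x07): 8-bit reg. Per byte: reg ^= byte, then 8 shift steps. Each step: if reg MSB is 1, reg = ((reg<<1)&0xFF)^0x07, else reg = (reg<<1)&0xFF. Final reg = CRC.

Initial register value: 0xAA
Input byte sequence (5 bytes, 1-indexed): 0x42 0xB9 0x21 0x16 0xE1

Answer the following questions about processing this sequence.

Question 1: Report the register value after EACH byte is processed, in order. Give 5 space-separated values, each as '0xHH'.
0x96 0xCD 0x8A 0xDD 0xB4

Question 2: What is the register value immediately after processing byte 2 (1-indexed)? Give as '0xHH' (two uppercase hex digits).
Answer: 0xCD

Derivation:
After byte 1 (0x42): reg=0x96
After byte 2 (0xB9): reg=0xCD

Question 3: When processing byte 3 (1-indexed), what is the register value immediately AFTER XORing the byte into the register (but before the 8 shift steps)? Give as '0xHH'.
Answer: 0xEC

Derivation:
Register before byte 3: 0xCD
Byte 3: 0x21
0xCD XOR 0x21 = 0xEC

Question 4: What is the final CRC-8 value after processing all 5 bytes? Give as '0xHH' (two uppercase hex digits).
Answer: 0xB4

Derivation:
After byte 1 (0x42): reg=0x96
After byte 2 (0xB9): reg=0xCD
After byte 3 (0x21): reg=0x8A
After byte 4 (0x16): reg=0xDD
After byte 5 (0xE1): reg=0xB4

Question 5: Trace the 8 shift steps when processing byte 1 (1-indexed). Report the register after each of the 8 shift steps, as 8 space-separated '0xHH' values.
Answer: 0xD7 0xA9 0x55 0xAA 0x53 0xA6 0x4B 0x96

Derivation:
Register before byte 1: 0xAA
After XOR with byte 0x42: 0xE8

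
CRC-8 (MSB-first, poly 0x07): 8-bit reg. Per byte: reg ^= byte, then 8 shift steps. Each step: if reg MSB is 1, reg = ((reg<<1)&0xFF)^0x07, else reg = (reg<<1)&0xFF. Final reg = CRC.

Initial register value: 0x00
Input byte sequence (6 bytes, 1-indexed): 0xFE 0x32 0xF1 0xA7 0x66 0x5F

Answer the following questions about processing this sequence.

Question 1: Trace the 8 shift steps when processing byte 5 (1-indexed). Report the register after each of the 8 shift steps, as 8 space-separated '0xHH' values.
After byte 1 (0xFE): reg=0xF4
After byte 2 (0x32): reg=0x5C
After byte 3 (0xF1): reg=0x4A
After byte 4 (0xA7): reg=0x8D
Register before byte 5: 0x8D
After XOR with byte 0x66: 0xEB

Answer: 0xD1 0xA5 0x4D 0x9A 0x33 0x66 0xCC 0x9F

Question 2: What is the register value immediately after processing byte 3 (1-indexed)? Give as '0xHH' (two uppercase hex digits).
Answer: 0x4A

Derivation:
After byte 1 (0xFE): reg=0xF4
After byte 2 (0x32): reg=0x5C
After byte 3 (0xF1): reg=0x4A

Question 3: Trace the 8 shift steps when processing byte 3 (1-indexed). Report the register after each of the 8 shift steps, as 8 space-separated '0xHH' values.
Answer: 0x5D 0xBA 0x73 0xE6 0xCB 0x91 0x25 0x4A

Derivation:
After byte 1 (0xFE): reg=0xF4
After byte 2 (0x32): reg=0x5C
Register before byte 3: 0x5C
After XOR with byte 0xF1: 0xAD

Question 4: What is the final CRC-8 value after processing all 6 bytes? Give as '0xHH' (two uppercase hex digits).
After byte 1 (0xFE): reg=0xF4
After byte 2 (0x32): reg=0x5C
After byte 3 (0xF1): reg=0x4A
After byte 4 (0xA7): reg=0x8D
After byte 5 (0x66): reg=0x9F
After byte 6 (0x5F): reg=0x4E

Answer: 0x4E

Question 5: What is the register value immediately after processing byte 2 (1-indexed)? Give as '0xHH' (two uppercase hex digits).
After byte 1 (0xFE): reg=0xF4
After byte 2 (0x32): reg=0x5C

Answer: 0x5C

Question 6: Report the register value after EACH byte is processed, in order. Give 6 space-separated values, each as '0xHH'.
0xF4 0x5C 0x4A 0x8D 0x9F 0x4E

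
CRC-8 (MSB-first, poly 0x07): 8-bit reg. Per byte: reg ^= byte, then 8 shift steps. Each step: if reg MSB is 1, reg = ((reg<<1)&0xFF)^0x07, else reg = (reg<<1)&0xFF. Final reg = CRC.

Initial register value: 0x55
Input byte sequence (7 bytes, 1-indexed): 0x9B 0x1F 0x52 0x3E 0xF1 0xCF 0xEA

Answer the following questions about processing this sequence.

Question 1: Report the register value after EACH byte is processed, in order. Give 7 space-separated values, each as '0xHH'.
0x64 0x66 0x8C 0x17 0xBC 0x5E 0x05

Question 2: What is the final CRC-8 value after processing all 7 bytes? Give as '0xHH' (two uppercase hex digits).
After byte 1 (0x9B): reg=0x64
After byte 2 (0x1F): reg=0x66
After byte 3 (0x52): reg=0x8C
After byte 4 (0x3E): reg=0x17
After byte 5 (0xF1): reg=0xBC
After byte 6 (0xCF): reg=0x5E
After byte 7 (0xEA): reg=0x05

Answer: 0x05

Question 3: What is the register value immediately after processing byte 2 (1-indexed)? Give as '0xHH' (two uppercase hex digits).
Answer: 0x66

Derivation:
After byte 1 (0x9B): reg=0x64
After byte 2 (0x1F): reg=0x66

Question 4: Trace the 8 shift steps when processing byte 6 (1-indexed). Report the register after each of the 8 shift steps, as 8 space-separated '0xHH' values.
Answer: 0xE6 0xCB 0x91 0x25 0x4A 0x94 0x2F 0x5E

Derivation:
After byte 1 (0x9B): reg=0x64
After byte 2 (0x1F): reg=0x66
After byte 3 (0x52): reg=0x8C
After byte 4 (0x3E): reg=0x17
After byte 5 (0xF1): reg=0xBC
Register before byte 6: 0xBC
After XOR with byte 0xCF: 0x73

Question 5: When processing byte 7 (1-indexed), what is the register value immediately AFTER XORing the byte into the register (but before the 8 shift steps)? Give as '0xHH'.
Answer: 0xB4

Derivation:
Register before byte 7: 0x5E
Byte 7: 0xEA
0x5E XOR 0xEA = 0xB4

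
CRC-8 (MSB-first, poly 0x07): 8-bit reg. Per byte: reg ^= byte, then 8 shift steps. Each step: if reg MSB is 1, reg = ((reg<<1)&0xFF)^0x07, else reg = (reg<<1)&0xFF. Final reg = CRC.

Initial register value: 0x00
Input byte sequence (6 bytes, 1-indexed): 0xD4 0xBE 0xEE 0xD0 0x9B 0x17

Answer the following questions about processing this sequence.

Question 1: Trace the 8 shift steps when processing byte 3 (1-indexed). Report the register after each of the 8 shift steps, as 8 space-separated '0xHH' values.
After byte 1 (0xD4): reg=0x22
After byte 2 (0xBE): reg=0xDD
Register before byte 3: 0xDD
After XOR with byte 0xEE: 0x33

Answer: 0x66 0xCC 0x9F 0x39 0x72 0xE4 0xCF 0x99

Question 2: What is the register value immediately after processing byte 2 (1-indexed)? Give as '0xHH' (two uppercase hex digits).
Answer: 0xDD

Derivation:
After byte 1 (0xD4): reg=0x22
After byte 2 (0xBE): reg=0xDD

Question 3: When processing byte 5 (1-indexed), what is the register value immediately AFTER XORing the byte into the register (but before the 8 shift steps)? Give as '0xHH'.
Answer: 0x63

Derivation:
Register before byte 5: 0xF8
Byte 5: 0x9B
0xF8 XOR 0x9B = 0x63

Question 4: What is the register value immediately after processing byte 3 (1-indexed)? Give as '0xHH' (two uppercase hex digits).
After byte 1 (0xD4): reg=0x22
After byte 2 (0xBE): reg=0xDD
After byte 3 (0xEE): reg=0x99

Answer: 0x99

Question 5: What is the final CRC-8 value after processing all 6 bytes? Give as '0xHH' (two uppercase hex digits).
Answer: 0xAF

Derivation:
After byte 1 (0xD4): reg=0x22
After byte 2 (0xBE): reg=0xDD
After byte 3 (0xEE): reg=0x99
After byte 4 (0xD0): reg=0xF8
After byte 5 (0x9B): reg=0x2E
After byte 6 (0x17): reg=0xAF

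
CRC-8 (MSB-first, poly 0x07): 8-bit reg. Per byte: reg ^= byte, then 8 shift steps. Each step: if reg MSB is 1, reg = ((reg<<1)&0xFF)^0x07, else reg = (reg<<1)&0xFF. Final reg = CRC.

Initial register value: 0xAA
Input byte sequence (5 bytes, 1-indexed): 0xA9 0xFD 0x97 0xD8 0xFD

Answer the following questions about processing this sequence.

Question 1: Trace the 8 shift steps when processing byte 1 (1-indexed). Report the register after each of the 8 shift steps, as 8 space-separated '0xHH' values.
Answer: 0x06 0x0C 0x18 0x30 0x60 0xC0 0x87 0x09

Derivation:
Register before byte 1: 0xAA
After XOR with byte 0xA9: 0x03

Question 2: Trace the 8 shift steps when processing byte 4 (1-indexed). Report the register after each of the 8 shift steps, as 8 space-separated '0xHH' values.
Answer: 0xE8 0xD7 0xA9 0x55 0xAA 0x53 0xA6 0x4B

Derivation:
After byte 1 (0xA9): reg=0x09
After byte 2 (0xFD): reg=0xC2
After byte 3 (0x97): reg=0xAC
Register before byte 4: 0xAC
After XOR with byte 0xD8: 0x74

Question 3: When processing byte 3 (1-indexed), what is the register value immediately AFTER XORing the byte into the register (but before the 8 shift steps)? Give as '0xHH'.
Register before byte 3: 0xC2
Byte 3: 0x97
0xC2 XOR 0x97 = 0x55

Answer: 0x55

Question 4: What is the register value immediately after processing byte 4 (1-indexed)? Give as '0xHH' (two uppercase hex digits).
After byte 1 (0xA9): reg=0x09
After byte 2 (0xFD): reg=0xC2
After byte 3 (0x97): reg=0xAC
After byte 4 (0xD8): reg=0x4B

Answer: 0x4B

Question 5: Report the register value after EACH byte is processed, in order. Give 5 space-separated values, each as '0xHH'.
0x09 0xC2 0xAC 0x4B 0x0B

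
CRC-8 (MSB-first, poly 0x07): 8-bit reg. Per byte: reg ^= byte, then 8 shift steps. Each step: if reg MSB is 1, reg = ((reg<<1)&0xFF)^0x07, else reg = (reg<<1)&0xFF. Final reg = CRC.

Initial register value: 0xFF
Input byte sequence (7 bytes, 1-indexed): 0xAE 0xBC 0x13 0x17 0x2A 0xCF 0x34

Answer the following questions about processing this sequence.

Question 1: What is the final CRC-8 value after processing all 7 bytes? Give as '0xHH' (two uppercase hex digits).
Answer: 0x1C

Derivation:
After byte 1 (0xAE): reg=0xB0
After byte 2 (0xBC): reg=0x24
After byte 3 (0x13): reg=0x85
After byte 4 (0x17): reg=0xF7
After byte 5 (0x2A): reg=0x1D
After byte 6 (0xCF): reg=0x30
After byte 7 (0x34): reg=0x1C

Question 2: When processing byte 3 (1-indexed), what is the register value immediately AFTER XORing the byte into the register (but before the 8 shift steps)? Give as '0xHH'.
Register before byte 3: 0x24
Byte 3: 0x13
0x24 XOR 0x13 = 0x37

Answer: 0x37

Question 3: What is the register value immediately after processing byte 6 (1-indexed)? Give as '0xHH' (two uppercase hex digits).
After byte 1 (0xAE): reg=0xB0
After byte 2 (0xBC): reg=0x24
After byte 3 (0x13): reg=0x85
After byte 4 (0x17): reg=0xF7
After byte 5 (0x2A): reg=0x1D
After byte 6 (0xCF): reg=0x30

Answer: 0x30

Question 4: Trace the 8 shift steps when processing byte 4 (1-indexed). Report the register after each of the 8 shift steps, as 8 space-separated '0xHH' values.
After byte 1 (0xAE): reg=0xB0
After byte 2 (0xBC): reg=0x24
After byte 3 (0x13): reg=0x85
Register before byte 4: 0x85
After XOR with byte 0x17: 0x92

Answer: 0x23 0x46 0x8C 0x1F 0x3E 0x7C 0xF8 0xF7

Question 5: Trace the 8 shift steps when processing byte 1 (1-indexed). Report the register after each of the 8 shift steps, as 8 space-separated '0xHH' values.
Answer: 0xA2 0x43 0x86 0x0B 0x16 0x2C 0x58 0xB0

Derivation:
Register before byte 1: 0xFF
After XOR with byte 0xAE: 0x51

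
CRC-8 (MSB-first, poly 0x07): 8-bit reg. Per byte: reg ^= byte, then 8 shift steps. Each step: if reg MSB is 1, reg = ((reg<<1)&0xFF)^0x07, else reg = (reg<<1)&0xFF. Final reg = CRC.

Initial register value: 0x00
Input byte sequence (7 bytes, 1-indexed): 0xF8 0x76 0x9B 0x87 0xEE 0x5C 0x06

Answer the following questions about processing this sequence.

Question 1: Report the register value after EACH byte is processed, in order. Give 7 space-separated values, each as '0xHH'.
0xE6 0xF9 0x29 0x43 0x4A 0x62 0x3B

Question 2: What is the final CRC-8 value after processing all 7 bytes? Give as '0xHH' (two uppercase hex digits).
Answer: 0x3B

Derivation:
After byte 1 (0xF8): reg=0xE6
After byte 2 (0x76): reg=0xF9
After byte 3 (0x9B): reg=0x29
After byte 4 (0x87): reg=0x43
After byte 5 (0xEE): reg=0x4A
After byte 6 (0x5C): reg=0x62
After byte 7 (0x06): reg=0x3B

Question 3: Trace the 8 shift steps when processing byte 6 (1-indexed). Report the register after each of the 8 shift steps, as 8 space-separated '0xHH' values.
Answer: 0x2C 0x58 0xB0 0x67 0xCE 0x9B 0x31 0x62

Derivation:
After byte 1 (0xF8): reg=0xE6
After byte 2 (0x76): reg=0xF9
After byte 3 (0x9B): reg=0x29
After byte 4 (0x87): reg=0x43
After byte 5 (0xEE): reg=0x4A
Register before byte 6: 0x4A
After XOR with byte 0x5C: 0x16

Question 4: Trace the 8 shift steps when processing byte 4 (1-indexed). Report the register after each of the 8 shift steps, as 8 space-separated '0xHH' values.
After byte 1 (0xF8): reg=0xE6
After byte 2 (0x76): reg=0xF9
After byte 3 (0x9B): reg=0x29
Register before byte 4: 0x29
After XOR with byte 0x87: 0xAE

Answer: 0x5B 0xB6 0x6B 0xD6 0xAB 0x51 0xA2 0x43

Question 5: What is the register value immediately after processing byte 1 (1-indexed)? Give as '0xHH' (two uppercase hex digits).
After byte 1 (0xF8): reg=0xE6

Answer: 0xE6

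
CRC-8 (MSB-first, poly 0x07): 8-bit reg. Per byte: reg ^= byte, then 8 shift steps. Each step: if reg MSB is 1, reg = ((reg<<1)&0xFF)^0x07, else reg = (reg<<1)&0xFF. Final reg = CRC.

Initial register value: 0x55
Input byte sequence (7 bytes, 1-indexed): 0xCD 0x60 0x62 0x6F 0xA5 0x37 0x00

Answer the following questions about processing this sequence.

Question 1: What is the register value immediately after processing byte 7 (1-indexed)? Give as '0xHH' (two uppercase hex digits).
Answer: 0x0B

Derivation:
After byte 1 (0xCD): reg=0xC1
After byte 2 (0x60): reg=0x6E
After byte 3 (0x62): reg=0x24
After byte 4 (0x6F): reg=0xF6
After byte 5 (0xA5): reg=0xBE
After byte 6 (0x37): reg=0xB6
After byte 7 (0x00): reg=0x0B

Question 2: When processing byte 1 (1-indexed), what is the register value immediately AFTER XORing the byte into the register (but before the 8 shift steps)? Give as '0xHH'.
Register before byte 1: 0x55
Byte 1: 0xCD
0x55 XOR 0xCD = 0x98

Answer: 0x98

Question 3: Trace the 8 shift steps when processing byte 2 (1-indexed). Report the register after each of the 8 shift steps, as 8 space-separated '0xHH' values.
Answer: 0x45 0x8A 0x13 0x26 0x4C 0x98 0x37 0x6E

Derivation:
After byte 1 (0xCD): reg=0xC1
Register before byte 2: 0xC1
After XOR with byte 0x60: 0xA1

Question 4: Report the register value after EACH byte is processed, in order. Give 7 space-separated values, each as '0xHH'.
0xC1 0x6E 0x24 0xF6 0xBE 0xB6 0x0B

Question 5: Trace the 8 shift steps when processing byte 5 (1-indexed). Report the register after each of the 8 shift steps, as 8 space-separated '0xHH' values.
Answer: 0xA6 0x4B 0x96 0x2B 0x56 0xAC 0x5F 0xBE

Derivation:
After byte 1 (0xCD): reg=0xC1
After byte 2 (0x60): reg=0x6E
After byte 3 (0x62): reg=0x24
After byte 4 (0x6F): reg=0xF6
Register before byte 5: 0xF6
After XOR with byte 0xA5: 0x53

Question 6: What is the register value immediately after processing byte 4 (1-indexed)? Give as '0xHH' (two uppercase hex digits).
Answer: 0xF6

Derivation:
After byte 1 (0xCD): reg=0xC1
After byte 2 (0x60): reg=0x6E
After byte 3 (0x62): reg=0x24
After byte 4 (0x6F): reg=0xF6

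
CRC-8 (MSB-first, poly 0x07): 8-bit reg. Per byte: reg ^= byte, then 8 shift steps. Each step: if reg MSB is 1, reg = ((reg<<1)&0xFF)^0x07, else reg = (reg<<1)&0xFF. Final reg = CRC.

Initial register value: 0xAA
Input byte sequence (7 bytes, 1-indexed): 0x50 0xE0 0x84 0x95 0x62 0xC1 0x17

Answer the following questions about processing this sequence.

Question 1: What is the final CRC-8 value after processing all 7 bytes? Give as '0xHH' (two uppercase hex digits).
After byte 1 (0x50): reg=0xE8
After byte 2 (0xE0): reg=0x38
After byte 3 (0x84): reg=0x3D
After byte 4 (0x95): reg=0x51
After byte 5 (0x62): reg=0x99
After byte 6 (0xC1): reg=0x8F
After byte 7 (0x17): reg=0xC1

Answer: 0xC1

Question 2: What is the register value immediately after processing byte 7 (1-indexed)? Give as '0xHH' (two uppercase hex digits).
Answer: 0xC1

Derivation:
After byte 1 (0x50): reg=0xE8
After byte 2 (0xE0): reg=0x38
After byte 3 (0x84): reg=0x3D
After byte 4 (0x95): reg=0x51
After byte 5 (0x62): reg=0x99
After byte 6 (0xC1): reg=0x8F
After byte 7 (0x17): reg=0xC1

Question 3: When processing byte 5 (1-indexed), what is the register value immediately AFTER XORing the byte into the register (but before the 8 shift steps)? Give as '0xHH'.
Register before byte 5: 0x51
Byte 5: 0x62
0x51 XOR 0x62 = 0x33

Answer: 0x33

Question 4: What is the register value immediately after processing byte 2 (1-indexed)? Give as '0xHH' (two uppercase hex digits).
Answer: 0x38

Derivation:
After byte 1 (0x50): reg=0xE8
After byte 2 (0xE0): reg=0x38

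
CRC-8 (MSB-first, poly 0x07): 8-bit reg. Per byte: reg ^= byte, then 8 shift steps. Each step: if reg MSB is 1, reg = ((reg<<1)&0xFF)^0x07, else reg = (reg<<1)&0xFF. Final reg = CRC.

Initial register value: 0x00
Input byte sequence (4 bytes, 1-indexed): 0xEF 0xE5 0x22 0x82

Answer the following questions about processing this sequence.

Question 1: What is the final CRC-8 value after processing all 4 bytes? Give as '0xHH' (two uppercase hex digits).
Answer: 0xBB

Derivation:
After byte 1 (0xEF): reg=0x83
After byte 2 (0xE5): reg=0x35
After byte 3 (0x22): reg=0x65
After byte 4 (0x82): reg=0xBB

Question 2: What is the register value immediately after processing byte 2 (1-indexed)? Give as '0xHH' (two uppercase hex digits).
After byte 1 (0xEF): reg=0x83
After byte 2 (0xE5): reg=0x35

Answer: 0x35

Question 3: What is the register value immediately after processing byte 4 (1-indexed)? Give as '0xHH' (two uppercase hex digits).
After byte 1 (0xEF): reg=0x83
After byte 2 (0xE5): reg=0x35
After byte 3 (0x22): reg=0x65
After byte 4 (0x82): reg=0xBB

Answer: 0xBB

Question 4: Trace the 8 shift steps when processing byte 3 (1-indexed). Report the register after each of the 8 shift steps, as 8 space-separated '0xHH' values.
Answer: 0x2E 0x5C 0xB8 0x77 0xEE 0xDB 0xB1 0x65

Derivation:
After byte 1 (0xEF): reg=0x83
After byte 2 (0xE5): reg=0x35
Register before byte 3: 0x35
After XOR with byte 0x22: 0x17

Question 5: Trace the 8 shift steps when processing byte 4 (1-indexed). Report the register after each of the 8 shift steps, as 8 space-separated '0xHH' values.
After byte 1 (0xEF): reg=0x83
After byte 2 (0xE5): reg=0x35
After byte 3 (0x22): reg=0x65
Register before byte 4: 0x65
After XOR with byte 0x82: 0xE7

Answer: 0xC9 0x95 0x2D 0x5A 0xB4 0x6F 0xDE 0xBB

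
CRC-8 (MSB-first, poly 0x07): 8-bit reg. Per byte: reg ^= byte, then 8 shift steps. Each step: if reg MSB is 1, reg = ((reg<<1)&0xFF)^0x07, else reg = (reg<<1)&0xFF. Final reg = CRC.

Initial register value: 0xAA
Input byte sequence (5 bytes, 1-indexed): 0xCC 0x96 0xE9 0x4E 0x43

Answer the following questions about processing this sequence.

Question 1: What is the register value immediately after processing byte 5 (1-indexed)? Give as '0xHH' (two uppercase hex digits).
Answer: 0x72

Derivation:
After byte 1 (0xCC): reg=0x35
After byte 2 (0x96): reg=0x60
After byte 3 (0xE9): reg=0xB6
After byte 4 (0x4E): reg=0xE6
After byte 5 (0x43): reg=0x72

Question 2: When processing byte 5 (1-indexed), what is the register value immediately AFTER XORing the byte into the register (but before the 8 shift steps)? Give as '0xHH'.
Register before byte 5: 0xE6
Byte 5: 0x43
0xE6 XOR 0x43 = 0xA5

Answer: 0xA5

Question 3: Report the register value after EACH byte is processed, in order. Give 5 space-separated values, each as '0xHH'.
0x35 0x60 0xB6 0xE6 0x72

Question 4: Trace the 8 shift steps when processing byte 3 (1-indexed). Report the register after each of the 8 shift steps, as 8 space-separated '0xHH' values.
After byte 1 (0xCC): reg=0x35
After byte 2 (0x96): reg=0x60
Register before byte 3: 0x60
After XOR with byte 0xE9: 0x89

Answer: 0x15 0x2A 0x54 0xA8 0x57 0xAE 0x5B 0xB6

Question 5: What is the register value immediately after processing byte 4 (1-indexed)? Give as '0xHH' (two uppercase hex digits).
Answer: 0xE6

Derivation:
After byte 1 (0xCC): reg=0x35
After byte 2 (0x96): reg=0x60
After byte 3 (0xE9): reg=0xB6
After byte 4 (0x4E): reg=0xE6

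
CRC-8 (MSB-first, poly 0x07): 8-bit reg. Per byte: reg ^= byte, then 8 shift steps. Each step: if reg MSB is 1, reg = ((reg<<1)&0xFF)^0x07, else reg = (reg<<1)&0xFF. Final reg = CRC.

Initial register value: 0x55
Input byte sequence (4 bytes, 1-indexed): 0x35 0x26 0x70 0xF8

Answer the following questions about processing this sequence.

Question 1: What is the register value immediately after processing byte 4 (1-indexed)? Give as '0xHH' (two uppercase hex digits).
Answer: 0x2F

Derivation:
After byte 1 (0x35): reg=0x27
After byte 2 (0x26): reg=0x07
After byte 3 (0x70): reg=0x42
After byte 4 (0xF8): reg=0x2F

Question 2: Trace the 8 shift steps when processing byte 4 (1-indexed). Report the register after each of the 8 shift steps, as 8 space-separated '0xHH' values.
After byte 1 (0x35): reg=0x27
After byte 2 (0x26): reg=0x07
After byte 3 (0x70): reg=0x42
Register before byte 4: 0x42
After XOR with byte 0xF8: 0xBA

Answer: 0x73 0xE6 0xCB 0x91 0x25 0x4A 0x94 0x2F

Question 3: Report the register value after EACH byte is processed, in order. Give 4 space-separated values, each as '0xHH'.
0x27 0x07 0x42 0x2F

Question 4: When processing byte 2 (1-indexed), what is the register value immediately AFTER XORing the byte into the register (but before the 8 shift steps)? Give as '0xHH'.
Register before byte 2: 0x27
Byte 2: 0x26
0x27 XOR 0x26 = 0x01

Answer: 0x01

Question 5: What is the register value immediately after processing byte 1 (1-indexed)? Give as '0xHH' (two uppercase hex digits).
After byte 1 (0x35): reg=0x27

Answer: 0x27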